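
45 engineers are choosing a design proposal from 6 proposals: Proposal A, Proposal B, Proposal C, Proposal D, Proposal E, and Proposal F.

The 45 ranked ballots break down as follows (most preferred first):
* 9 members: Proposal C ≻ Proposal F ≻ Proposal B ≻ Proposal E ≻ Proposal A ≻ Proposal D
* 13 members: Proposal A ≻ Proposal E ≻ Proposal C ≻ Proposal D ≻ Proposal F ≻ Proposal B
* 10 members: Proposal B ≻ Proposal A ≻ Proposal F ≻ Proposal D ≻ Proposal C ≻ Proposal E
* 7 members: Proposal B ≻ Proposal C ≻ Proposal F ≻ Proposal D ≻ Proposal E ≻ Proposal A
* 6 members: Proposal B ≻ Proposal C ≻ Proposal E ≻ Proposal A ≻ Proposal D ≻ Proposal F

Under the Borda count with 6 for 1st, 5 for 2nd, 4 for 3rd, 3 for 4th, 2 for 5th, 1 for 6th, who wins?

Proposal C

Proposal A: 9×2 + 13×6 + 10×5 + 7×1 + 6×3 = 171
Proposal B: 9×4 + 13×1 + 10×6 + 7×6 + 6×6 = 187
Proposal C: 9×6 + 13×4 + 10×2 + 7×5 + 6×5 = 191
Proposal D: 9×1 + 13×3 + 10×3 + 7×3 + 6×2 = 111
Proposal E: 9×3 + 13×5 + 10×1 + 7×2 + 6×4 = 140
Proposal F: 9×5 + 13×2 + 10×4 + 7×4 + 6×1 = 145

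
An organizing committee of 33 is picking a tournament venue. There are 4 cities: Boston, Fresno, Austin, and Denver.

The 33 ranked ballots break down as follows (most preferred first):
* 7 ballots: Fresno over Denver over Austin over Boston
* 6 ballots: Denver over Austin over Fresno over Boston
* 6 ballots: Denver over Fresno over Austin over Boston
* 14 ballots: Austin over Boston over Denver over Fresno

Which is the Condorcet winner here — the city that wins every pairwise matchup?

Denver vs Boston: 19–14
Denver vs Fresno: 26–7
Denver vs Austin: 19–14
Denver beats every other city.

Denver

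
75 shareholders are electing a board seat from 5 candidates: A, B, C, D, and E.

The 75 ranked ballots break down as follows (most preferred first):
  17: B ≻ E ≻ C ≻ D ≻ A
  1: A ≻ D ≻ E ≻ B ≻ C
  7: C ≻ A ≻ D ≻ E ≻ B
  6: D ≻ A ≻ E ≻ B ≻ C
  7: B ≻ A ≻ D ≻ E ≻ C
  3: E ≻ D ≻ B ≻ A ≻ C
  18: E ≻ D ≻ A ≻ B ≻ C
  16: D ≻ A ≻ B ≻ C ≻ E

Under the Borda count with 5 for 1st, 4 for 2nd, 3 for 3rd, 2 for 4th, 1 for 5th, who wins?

D

A: 17×1 + 1×5 + 7×4 + 6×4 + 7×4 + 3×2 + 18×3 + 16×4 = 226
B: 17×5 + 1×2 + 7×1 + 6×2 + 7×5 + 3×3 + 18×2 + 16×3 = 234
C: 17×3 + 1×1 + 7×5 + 6×1 + 7×1 + 3×1 + 18×1 + 16×2 = 153
D: 17×2 + 1×4 + 7×3 + 6×5 + 7×3 + 3×4 + 18×4 + 16×5 = 274
E: 17×4 + 1×3 + 7×2 + 6×3 + 7×2 + 3×5 + 18×5 + 16×1 = 238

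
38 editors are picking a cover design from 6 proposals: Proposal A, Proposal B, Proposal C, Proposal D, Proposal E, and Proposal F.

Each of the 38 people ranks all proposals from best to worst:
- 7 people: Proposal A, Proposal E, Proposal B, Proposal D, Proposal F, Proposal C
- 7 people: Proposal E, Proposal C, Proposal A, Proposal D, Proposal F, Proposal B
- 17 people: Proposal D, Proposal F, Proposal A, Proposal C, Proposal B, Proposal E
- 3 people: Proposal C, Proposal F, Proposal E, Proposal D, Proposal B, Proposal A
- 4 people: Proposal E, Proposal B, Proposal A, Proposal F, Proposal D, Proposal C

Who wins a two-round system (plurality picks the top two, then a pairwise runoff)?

Proposal E

Round 1 first-place votes: Proposal A 7, Proposal B 0, Proposal C 3, Proposal D 17, Proposal E 11, Proposal F 0. Proposal D and Proposal E advance.
Runoff: Proposal D is ranked above Proposal E on 17 ballots, Proposal E above Proposal D on 21.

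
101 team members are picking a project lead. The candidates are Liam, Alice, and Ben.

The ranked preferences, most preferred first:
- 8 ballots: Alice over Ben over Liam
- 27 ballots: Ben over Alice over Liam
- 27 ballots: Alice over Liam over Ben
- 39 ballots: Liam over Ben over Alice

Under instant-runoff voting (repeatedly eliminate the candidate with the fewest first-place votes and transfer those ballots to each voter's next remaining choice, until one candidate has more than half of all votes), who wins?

Round 1: Liam 39, Alice 35, Ben 27. Ben eliminated.
Round 2: Liam 39, Alice 62. Alice has a majority (≥51).

Alice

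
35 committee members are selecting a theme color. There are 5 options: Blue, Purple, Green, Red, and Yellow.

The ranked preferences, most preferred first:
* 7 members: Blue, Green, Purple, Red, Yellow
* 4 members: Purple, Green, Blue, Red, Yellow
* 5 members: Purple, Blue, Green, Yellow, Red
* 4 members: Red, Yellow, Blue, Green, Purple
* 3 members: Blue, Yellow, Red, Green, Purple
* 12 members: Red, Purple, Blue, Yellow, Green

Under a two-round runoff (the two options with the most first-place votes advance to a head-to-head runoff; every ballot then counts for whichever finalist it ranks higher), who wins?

Blue

Round 1 first-place votes: Blue 10, Purple 9, Green 0, Red 16, Yellow 0. Red and Blue advance.
Runoff: Red is ranked above Blue on 16 ballots, Blue above Red on 19.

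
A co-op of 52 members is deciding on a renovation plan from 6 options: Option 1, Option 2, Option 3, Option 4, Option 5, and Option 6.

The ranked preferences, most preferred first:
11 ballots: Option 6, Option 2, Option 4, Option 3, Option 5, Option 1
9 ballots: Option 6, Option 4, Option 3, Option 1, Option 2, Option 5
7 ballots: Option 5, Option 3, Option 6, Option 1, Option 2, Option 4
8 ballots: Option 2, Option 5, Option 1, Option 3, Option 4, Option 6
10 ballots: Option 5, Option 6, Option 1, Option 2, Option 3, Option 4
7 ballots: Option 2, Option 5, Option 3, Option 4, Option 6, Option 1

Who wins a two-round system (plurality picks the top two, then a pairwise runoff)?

Option 5

Round 1 first-place votes: Option 1 0, Option 2 15, Option 3 0, Option 4 0, Option 5 17, Option 6 20. Option 6 and Option 5 advance.
Runoff: Option 6 is ranked above Option 5 on 20 ballots, Option 5 above Option 6 on 32.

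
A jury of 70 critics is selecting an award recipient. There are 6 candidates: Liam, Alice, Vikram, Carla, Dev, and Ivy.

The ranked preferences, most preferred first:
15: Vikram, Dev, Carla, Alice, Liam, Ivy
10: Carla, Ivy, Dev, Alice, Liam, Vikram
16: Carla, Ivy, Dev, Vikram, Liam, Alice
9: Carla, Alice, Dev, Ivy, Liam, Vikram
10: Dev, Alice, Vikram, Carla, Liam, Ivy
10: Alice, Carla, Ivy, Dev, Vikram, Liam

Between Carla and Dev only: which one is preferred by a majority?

Carla

Carla is ranked above Dev on 45 ballots; Dev above Carla on 25.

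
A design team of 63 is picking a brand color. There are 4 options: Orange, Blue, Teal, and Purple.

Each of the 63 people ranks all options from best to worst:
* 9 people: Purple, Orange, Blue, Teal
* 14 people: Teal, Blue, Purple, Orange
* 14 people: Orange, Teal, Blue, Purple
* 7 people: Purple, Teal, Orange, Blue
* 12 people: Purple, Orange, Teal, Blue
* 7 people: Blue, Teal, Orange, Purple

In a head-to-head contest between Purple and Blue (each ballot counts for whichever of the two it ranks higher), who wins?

Blue

Purple is ranked above Blue on 28 ballots; Blue above Purple on 35.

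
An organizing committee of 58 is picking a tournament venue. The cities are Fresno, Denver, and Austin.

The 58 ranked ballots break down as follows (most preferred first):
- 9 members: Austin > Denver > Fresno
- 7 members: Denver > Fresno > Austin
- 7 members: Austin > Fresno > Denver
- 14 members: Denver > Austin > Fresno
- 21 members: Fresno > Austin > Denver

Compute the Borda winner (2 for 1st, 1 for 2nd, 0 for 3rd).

Austin

Fresno: 9×0 + 7×1 + 7×1 + 14×0 + 21×2 = 56
Denver: 9×1 + 7×2 + 7×0 + 14×2 + 21×0 = 51
Austin: 9×2 + 7×0 + 7×2 + 14×1 + 21×1 = 67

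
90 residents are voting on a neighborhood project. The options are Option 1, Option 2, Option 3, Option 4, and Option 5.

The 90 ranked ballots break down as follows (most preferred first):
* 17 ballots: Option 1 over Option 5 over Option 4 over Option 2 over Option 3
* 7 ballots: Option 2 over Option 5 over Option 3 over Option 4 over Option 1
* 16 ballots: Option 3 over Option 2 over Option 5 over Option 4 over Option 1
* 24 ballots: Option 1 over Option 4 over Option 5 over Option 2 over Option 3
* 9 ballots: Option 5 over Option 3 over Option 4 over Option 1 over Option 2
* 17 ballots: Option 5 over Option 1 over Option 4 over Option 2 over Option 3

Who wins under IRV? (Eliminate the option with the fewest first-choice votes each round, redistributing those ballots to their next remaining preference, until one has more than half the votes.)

Round 1: Option 1 41, Option 2 7, Option 3 16, Option 4 0, Option 5 26. Option 4 eliminated.
Round 2: Option 1 41, Option 2 7, Option 3 16, Option 5 26. Option 2 eliminated.
Round 3: Option 1 41, Option 3 16, Option 5 33. Option 3 eliminated.
Round 4: Option 1 41, Option 5 49. Option 5 has a majority (≥46).

Option 5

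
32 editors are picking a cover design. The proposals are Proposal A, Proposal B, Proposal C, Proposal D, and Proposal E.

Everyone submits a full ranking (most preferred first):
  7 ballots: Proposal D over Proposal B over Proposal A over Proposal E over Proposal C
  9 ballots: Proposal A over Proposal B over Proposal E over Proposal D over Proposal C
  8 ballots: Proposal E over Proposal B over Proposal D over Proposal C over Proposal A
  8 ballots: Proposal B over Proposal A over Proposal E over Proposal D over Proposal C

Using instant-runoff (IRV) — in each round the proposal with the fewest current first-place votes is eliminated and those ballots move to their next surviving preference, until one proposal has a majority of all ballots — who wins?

Round 1: Proposal A 9, Proposal B 8, Proposal C 0, Proposal D 7, Proposal E 8. Proposal C eliminated.
Round 2: Proposal A 9, Proposal B 8, Proposal D 7, Proposal E 8. Proposal D eliminated.
Round 3: Proposal A 9, Proposal B 15, Proposal E 8. Proposal E eliminated.
Round 4: Proposal A 9, Proposal B 23. Proposal B has a majority (≥17).

Proposal B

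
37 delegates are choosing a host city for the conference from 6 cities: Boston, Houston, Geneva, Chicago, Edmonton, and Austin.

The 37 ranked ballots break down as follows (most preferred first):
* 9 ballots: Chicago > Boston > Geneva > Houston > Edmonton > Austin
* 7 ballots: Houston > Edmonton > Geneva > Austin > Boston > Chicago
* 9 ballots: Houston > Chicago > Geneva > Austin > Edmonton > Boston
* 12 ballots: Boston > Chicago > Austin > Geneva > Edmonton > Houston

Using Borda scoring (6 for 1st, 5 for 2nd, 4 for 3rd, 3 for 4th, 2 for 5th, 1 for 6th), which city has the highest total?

Chicago

Boston: 9×5 + 7×2 + 9×1 + 12×6 = 140
Houston: 9×3 + 7×6 + 9×6 + 12×1 = 135
Geneva: 9×4 + 7×4 + 9×4 + 12×3 = 136
Chicago: 9×6 + 7×1 + 9×5 + 12×5 = 166
Edmonton: 9×2 + 7×5 + 9×2 + 12×2 = 95
Austin: 9×1 + 7×3 + 9×3 + 12×4 = 105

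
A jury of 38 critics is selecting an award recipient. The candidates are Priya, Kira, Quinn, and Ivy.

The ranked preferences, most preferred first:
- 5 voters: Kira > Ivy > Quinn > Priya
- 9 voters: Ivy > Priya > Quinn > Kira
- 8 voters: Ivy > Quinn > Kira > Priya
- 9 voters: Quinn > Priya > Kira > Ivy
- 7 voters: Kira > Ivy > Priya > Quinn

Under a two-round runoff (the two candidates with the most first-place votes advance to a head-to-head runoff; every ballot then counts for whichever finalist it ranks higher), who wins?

Kira

Round 1 first-place votes: Priya 0, Kira 12, Quinn 9, Ivy 17. Ivy and Kira advance.
Runoff: Ivy is ranked above Kira on 17 ballots, Kira above Ivy on 21.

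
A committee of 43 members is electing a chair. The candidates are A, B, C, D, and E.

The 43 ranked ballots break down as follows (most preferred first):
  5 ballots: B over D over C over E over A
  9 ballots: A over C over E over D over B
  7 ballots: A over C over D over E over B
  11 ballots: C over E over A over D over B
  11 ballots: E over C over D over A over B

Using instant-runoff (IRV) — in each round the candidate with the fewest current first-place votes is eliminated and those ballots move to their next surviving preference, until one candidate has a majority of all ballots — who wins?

C

Round 1: A 16, B 5, C 11, D 0, E 11. D eliminated.
Round 2: A 16, B 5, C 11, E 11. B eliminated.
Round 3: A 16, C 16, E 11. E eliminated.
Round 4: A 16, C 27. C has a majority (≥22).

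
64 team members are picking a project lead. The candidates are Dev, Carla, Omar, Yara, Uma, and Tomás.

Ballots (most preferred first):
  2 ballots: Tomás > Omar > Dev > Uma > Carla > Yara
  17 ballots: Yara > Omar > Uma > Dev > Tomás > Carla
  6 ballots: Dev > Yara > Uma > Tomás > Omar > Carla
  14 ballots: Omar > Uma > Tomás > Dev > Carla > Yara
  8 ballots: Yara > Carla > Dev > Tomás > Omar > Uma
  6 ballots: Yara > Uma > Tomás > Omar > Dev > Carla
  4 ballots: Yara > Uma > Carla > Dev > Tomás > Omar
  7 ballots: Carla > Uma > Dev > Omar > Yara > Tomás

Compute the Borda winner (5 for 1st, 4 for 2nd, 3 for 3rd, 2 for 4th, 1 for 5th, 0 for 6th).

Dev: 2×3 + 17×2 + 6×5 + 14×2 + 8×3 + 6×1 + 4×2 + 7×3 = 157
Carla: 2×1 + 17×0 + 6×0 + 14×1 + 8×4 + 6×0 + 4×3 + 7×5 = 95
Omar: 2×4 + 17×4 + 6×1 + 14×5 + 8×1 + 6×2 + 4×0 + 7×2 = 186
Yara: 2×0 + 17×5 + 6×4 + 14×0 + 8×5 + 6×5 + 4×5 + 7×1 = 206
Uma: 2×2 + 17×3 + 6×3 + 14×4 + 8×0 + 6×4 + 4×4 + 7×4 = 197
Tomás: 2×5 + 17×1 + 6×2 + 14×3 + 8×2 + 6×3 + 4×1 + 7×0 = 119

Yara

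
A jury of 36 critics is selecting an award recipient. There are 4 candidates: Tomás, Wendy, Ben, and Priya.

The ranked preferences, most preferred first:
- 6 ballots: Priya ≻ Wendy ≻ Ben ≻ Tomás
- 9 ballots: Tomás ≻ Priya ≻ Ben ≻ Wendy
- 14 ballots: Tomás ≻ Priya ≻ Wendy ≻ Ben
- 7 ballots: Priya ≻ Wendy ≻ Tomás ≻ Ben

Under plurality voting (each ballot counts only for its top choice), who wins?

First-place votes: Tomás 23, Wendy 0, Ben 0, Priya 13.

Tomás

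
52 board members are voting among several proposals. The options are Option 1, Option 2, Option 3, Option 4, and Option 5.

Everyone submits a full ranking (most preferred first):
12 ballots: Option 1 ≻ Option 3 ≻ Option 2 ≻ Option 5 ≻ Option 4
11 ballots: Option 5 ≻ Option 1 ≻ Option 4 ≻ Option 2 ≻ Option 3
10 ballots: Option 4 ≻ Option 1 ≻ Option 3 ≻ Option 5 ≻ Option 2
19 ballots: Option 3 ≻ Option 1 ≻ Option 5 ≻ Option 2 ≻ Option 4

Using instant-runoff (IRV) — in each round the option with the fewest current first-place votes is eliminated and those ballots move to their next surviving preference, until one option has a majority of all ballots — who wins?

Round 1: Option 1 12, Option 2 0, Option 3 19, Option 4 10, Option 5 11. Option 2 eliminated.
Round 2: Option 1 12, Option 3 19, Option 4 10, Option 5 11. Option 4 eliminated.
Round 3: Option 1 22, Option 3 19, Option 5 11. Option 5 eliminated.
Round 4: Option 1 33, Option 3 19. Option 1 has a majority (≥27).

Option 1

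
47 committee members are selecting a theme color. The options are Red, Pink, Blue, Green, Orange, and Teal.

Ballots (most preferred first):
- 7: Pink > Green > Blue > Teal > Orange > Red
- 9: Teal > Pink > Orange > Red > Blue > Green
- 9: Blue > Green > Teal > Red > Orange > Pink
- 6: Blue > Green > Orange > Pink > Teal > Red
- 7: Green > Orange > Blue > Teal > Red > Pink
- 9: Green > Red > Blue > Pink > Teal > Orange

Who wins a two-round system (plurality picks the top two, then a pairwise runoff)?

Blue

Round 1 first-place votes: Red 0, Pink 7, Blue 15, Green 16, Orange 0, Teal 9. Green and Blue advance.
Runoff: Green is ranked above Blue on 23 ballots, Blue above Green on 24.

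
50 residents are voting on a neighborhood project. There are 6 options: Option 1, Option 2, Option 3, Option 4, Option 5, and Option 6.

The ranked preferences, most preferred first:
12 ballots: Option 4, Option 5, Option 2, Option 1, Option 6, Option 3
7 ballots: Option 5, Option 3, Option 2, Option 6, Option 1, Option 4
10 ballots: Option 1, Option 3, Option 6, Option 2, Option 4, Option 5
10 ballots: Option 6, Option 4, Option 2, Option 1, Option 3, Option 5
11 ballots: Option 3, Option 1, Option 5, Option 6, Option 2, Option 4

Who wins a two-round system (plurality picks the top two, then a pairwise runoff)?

Round 1 first-place votes: Option 1 10, Option 2 0, Option 3 11, Option 4 12, Option 5 7, Option 6 10. Option 4 and Option 3 advance.
Runoff: Option 4 is ranked above Option 3 on 22 ballots, Option 3 above Option 4 on 28.

Option 3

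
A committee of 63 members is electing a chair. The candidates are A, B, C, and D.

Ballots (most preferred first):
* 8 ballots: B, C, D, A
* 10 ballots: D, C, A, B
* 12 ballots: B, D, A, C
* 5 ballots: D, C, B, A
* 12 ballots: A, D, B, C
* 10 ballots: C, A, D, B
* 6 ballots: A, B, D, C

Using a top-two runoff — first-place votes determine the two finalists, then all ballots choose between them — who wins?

Round 1 first-place votes: A 18, B 20, C 10, D 15. B and A advance.
Runoff: B is ranked above A on 25 ballots, A above B on 38.

A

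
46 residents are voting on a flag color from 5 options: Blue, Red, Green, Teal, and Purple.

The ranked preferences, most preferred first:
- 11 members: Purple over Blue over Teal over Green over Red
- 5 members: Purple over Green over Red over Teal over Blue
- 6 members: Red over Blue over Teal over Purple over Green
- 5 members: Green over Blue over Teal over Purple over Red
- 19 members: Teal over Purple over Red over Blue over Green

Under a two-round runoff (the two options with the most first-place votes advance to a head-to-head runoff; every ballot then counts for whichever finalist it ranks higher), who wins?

Round 1 first-place votes: Blue 0, Red 6, Green 5, Teal 19, Purple 16. Teal and Purple advance.
Runoff: Teal is ranked above Purple on 30 ballots, Purple above Teal on 16.

Teal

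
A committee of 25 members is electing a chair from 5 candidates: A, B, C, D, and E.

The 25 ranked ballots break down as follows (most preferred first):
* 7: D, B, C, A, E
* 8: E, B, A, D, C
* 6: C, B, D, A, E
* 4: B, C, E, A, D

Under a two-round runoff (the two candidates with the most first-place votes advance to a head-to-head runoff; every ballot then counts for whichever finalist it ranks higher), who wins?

Round 1 first-place votes: A 0, B 4, C 6, D 7, E 8. E and D advance.
Runoff: E is ranked above D on 12 ballots, D above E on 13.

D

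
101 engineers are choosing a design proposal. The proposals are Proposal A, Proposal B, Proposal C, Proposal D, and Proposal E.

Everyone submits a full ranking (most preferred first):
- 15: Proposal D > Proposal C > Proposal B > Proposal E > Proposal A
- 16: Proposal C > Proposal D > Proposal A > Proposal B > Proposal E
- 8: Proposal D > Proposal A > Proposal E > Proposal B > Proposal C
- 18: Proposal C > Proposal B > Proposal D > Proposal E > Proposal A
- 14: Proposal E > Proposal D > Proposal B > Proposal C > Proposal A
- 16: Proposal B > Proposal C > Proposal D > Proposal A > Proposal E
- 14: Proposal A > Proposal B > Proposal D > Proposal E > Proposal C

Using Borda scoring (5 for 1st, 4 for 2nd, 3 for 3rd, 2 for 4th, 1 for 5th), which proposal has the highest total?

Proposal A: 15×1 + 16×3 + 8×4 + 18×1 + 14×1 + 16×2 + 14×5 = 229
Proposal B: 15×3 + 16×2 + 8×2 + 18×4 + 14×3 + 16×5 + 14×4 = 343
Proposal C: 15×4 + 16×5 + 8×1 + 18×5 + 14×2 + 16×4 + 14×1 = 344
Proposal D: 15×5 + 16×4 + 8×5 + 18×3 + 14×4 + 16×3 + 14×3 = 379
Proposal E: 15×2 + 16×1 + 8×3 + 18×2 + 14×5 + 16×1 + 14×2 = 220

Proposal D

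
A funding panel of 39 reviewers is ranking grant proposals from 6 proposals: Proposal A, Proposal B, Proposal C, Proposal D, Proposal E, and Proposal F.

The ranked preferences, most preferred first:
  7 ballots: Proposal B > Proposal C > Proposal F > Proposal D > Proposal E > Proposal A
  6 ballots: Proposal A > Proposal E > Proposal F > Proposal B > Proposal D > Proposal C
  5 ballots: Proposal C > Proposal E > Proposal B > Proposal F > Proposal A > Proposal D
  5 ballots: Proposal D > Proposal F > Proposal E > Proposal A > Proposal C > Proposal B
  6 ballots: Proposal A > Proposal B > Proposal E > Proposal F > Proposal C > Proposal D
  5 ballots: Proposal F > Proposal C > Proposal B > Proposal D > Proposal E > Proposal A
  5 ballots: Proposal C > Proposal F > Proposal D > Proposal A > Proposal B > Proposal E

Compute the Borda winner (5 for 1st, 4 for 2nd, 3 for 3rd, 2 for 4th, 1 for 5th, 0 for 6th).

Proposal F

Proposal A: 7×0 + 6×5 + 5×1 + 5×2 + 6×5 + 5×0 + 5×2 = 85
Proposal B: 7×5 + 6×2 + 5×3 + 5×0 + 6×4 + 5×3 + 5×1 = 106
Proposal C: 7×4 + 6×0 + 5×5 + 5×1 + 6×1 + 5×4 + 5×5 = 109
Proposal D: 7×2 + 6×1 + 5×0 + 5×5 + 6×0 + 5×2 + 5×3 = 70
Proposal E: 7×1 + 6×4 + 5×4 + 5×3 + 6×3 + 5×1 + 5×0 = 89
Proposal F: 7×3 + 6×3 + 5×2 + 5×4 + 6×2 + 5×5 + 5×4 = 126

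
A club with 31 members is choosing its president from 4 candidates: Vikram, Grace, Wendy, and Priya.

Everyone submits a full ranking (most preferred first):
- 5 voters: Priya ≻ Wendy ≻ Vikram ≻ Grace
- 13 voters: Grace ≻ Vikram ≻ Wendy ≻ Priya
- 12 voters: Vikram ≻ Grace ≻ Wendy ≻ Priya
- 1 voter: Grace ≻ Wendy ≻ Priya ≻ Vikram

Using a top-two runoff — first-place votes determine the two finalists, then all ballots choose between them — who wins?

Round 1 first-place votes: Vikram 12, Grace 14, Wendy 0, Priya 5. Grace and Vikram advance.
Runoff: Grace is ranked above Vikram on 14 ballots, Vikram above Grace on 17.

Vikram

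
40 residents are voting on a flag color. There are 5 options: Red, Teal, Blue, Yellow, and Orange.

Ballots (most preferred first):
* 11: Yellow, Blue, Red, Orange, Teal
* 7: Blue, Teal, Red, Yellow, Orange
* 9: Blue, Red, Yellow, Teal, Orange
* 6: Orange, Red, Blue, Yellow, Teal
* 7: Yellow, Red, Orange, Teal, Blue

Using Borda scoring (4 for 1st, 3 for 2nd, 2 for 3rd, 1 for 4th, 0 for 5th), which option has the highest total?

Red: 11×2 + 7×2 + 9×3 + 6×3 + 7×3 = 102
Teal: 11×0 + 7×3 + 9×1 + 6×0 + 7×1 = 37
Blue: 11×3 + 7×4 + 9×4 + 6×2 + 7×0 = 109
Yellow: 11×4 + 7×1 + 9×2 + 6×1 + 7×4 = 103
Orange: 11×1 + 7×0 + 9×0 + 6×4 + 7×2 = 49

Blue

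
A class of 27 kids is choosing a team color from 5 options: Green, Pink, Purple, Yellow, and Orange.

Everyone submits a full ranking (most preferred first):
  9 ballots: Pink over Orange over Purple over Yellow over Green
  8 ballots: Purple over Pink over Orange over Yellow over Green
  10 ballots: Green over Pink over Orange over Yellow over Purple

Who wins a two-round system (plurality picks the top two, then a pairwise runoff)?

Pink

Round 1 first-place votes: Green 10, Pink 9, Purple 8, Yellow 0, Orange 0. Green and Pink advance.
Runoff: Green is ranked above Pink on 10 ballots, Pink above Green on 17.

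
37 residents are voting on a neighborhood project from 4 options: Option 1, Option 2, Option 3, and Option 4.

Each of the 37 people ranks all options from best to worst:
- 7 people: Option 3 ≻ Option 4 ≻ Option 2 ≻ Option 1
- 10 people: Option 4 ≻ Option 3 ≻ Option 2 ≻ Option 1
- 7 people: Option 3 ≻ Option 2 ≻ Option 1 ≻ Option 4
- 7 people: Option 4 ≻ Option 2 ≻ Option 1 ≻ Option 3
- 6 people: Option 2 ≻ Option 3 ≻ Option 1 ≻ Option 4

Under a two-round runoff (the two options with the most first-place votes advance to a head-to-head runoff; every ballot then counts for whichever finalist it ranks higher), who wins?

Round 1 first-place votes: Option 1 0, Option 2 6, Option 3 14, Option 4 17. Option 4 and Option 3 advance.
Runoff: Option 4 is ranked above Option 3 on 17 ballots, Option 3 above Option 4 on 20.

Option 3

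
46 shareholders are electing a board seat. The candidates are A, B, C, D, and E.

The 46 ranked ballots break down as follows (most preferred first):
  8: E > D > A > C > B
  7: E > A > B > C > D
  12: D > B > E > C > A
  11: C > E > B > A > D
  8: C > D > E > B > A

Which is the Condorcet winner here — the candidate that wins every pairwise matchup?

E

E vs A: 46–0
E vs B: 34–12
E vs C: 27–19
E vs D: 26–20
E beats every other candidate.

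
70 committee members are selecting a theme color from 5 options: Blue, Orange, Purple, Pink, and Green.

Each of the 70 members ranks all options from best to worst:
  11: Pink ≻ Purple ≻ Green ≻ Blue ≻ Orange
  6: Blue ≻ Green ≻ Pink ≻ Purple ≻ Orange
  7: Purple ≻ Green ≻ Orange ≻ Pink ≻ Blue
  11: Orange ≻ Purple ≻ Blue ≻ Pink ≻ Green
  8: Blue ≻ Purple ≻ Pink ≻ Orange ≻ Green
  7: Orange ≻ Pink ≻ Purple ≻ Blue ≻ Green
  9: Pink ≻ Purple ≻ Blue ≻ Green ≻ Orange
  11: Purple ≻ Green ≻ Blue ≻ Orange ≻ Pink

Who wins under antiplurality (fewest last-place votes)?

Purple

Last-place votes: Blue 7, Orange 26, Purple 0, Pink 11, Green 26.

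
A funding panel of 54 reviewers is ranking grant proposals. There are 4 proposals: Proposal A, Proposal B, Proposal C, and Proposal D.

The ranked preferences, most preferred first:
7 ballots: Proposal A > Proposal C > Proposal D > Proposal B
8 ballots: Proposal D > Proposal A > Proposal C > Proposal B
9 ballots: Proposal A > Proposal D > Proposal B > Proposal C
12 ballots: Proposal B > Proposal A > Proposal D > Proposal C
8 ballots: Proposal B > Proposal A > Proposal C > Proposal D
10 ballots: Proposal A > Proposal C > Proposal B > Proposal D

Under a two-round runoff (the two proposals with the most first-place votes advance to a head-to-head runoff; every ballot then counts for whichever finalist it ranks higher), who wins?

Round 1 first-place votes: Proposal A 26, Proposal B 20, Proposal C 0, Proposal D 8. Proposal A and Proposal B advance.
Runoff: Proposal A is ranked above Proposal B on 34 ballots, Proposal B above Proposal A on 20.

Proposal A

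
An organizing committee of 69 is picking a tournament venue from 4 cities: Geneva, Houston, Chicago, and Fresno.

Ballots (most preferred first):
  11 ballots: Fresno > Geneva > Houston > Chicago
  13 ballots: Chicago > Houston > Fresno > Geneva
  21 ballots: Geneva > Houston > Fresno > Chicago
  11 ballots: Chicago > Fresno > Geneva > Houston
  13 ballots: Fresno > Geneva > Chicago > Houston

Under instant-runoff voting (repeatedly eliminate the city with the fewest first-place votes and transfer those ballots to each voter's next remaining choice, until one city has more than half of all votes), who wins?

Round 1: Geneva 21, Houston 0, Chicago 24, Fresno 24. Houston eliminated.
Round 2: Geneva 21, Chicago 24, Fresno 24. Geneva eliminated.
Round 3: Chicago 24, Fresno 45. Fresno has a majority (≥35).

Fresno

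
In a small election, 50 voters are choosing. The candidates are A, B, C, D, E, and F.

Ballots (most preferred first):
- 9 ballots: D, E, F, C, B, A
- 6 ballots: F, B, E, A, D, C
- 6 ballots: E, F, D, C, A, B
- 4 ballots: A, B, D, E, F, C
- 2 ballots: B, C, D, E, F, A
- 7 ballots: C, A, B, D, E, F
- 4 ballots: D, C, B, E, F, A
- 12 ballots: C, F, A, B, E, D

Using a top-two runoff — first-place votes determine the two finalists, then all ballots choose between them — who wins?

Round 1 first-place votes: A 4, B 2, C 19, D 13, E 6, F 6. C and D advance.
Runoff: C is ranked above D on 21 ballots, D above C on 29.

D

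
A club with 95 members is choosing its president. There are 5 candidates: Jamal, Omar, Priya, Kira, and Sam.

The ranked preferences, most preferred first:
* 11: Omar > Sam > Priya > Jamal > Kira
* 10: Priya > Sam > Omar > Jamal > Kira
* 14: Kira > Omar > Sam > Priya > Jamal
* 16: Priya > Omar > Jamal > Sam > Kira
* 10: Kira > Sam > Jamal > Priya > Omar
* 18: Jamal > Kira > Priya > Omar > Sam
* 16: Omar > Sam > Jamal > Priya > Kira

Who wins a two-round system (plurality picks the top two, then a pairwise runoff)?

Priya

Round 1 first-place votes: Jamal 18, Omar 27, Priya 26, Kira 24, Sam 0. Omar and Priya advance.
Runoff: Omar is ranked above Priya on 41 ballots, Priya above Omar on 54.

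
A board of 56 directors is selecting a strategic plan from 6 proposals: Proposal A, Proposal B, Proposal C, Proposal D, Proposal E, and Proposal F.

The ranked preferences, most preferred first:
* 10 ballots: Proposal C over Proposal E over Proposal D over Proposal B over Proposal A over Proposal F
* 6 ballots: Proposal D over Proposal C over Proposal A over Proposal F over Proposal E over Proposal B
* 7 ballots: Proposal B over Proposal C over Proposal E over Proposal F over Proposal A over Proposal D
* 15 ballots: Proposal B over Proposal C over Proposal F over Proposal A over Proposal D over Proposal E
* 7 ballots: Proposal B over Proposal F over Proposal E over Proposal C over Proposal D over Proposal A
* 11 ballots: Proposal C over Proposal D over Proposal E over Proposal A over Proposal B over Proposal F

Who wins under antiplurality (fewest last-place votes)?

Last-place votes: Proposal A 7, Proposal B 6, Proposal C 0, Proposal D 7, Proposal E 15, Proposal F 21.

Proposal C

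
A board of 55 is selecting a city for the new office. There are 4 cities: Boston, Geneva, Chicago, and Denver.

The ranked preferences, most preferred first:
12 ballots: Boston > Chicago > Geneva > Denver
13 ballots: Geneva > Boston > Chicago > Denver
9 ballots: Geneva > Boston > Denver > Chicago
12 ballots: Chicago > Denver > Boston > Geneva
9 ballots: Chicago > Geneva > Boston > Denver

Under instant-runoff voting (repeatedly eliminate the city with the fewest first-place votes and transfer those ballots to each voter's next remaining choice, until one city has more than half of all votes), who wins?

Round 1: Boston 12, Geneva 22, Chicago 21, Denver 0. Denver eliminated.
Round 2: Boston 12, Geneva 22, Chicago 21. Boston eliminated.
Round 3: Geneva 22, Chicago 33. Chicago has a majority (≥28).

Chicago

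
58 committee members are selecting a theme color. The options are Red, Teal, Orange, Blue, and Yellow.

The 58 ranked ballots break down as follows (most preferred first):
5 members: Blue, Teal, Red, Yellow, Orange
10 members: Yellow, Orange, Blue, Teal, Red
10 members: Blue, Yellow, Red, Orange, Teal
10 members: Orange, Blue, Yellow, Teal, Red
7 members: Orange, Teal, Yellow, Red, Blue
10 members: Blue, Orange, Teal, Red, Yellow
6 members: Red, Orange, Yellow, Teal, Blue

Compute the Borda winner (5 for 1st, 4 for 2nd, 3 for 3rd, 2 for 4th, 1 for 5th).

Orange

Red: 5×3 + 10×1 + 10×3 + 10×1 + 7×2 + 10×2 + 6×5 = 129
Teal: 5×4 + 10×2 + 10×1 + 10×2 + 7×4 + 10×3 + 6×2 = 140
Orange: 5×1 + 10×4 + 10×2 + 10×5 + 7×5 + 10×4 + 6×4 = 214
Blue: 5×5 + 10×3 + 10×5 + 10×4 + 7×1 + 10×5 + 6×1 = 208
Yellow: 5×2 + 10×5 + 10×4 + 10×3 + 7×3 + 10×1 + 6×3 = 179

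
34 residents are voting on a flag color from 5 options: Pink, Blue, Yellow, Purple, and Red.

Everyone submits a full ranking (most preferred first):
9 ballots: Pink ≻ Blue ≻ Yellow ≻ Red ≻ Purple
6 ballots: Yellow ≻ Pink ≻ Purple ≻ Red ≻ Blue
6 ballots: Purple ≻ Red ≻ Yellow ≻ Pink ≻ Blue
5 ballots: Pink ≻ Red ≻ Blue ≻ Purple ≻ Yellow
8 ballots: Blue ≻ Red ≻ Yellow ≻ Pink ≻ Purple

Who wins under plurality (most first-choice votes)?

Pink

First-place votes: Pink 14, Blue 8, Yellow 6, Purple 6, Red 0.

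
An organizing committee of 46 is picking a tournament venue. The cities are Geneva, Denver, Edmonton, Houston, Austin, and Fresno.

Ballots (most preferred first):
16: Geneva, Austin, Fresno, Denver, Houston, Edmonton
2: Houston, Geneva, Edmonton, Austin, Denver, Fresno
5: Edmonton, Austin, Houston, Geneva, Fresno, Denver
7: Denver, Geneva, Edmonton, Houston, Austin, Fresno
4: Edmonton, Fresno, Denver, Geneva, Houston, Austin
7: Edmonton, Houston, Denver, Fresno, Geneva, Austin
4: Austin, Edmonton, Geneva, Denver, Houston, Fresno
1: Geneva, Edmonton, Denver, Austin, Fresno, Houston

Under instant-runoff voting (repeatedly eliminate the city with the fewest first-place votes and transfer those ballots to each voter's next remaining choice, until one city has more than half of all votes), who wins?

Geneva

Round 1: Geneva 17, Denver 7, Edmonton 16, Houston 2, Austin 4, Fresno 0. Fresno eliminated.
Round 2: Geneva 17, Denver 7, Edmonton 16, Houston 2, Austin 4. Houston eliminated.
Round 3: Geneva 19, Denver 7, Edmonton 16, Austin 4. Austin eliminated.
Round 4: Geneva 19, Denver 7, Edmonton 20. Denver eliminated.
Round 5: Geneva 26, Edmonton 20. Geneva has a majority (≥24).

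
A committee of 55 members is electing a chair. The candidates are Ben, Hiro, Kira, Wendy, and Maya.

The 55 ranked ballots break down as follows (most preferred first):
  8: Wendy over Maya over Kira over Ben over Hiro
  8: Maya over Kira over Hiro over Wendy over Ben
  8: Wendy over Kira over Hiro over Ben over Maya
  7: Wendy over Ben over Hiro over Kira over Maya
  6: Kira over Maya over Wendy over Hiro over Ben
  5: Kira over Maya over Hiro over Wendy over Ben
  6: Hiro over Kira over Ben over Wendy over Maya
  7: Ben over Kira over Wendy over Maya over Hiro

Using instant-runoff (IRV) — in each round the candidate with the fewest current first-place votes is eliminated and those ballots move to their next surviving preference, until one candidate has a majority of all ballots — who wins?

Kira

Round 1: Ben 7, Hiro 6, Kira 11, Wendy 23, Maya 8. Hiro eliminated.
Round 2: Ben 7, Kira 17, Wendy 23, Maya 8. Ben eliminated.
Round 3: Kira 24, Wendy 23, Maya 8. Maya eliminated.
Round 4: Kira 32, Wendy 23. Kira has a majority (≥28).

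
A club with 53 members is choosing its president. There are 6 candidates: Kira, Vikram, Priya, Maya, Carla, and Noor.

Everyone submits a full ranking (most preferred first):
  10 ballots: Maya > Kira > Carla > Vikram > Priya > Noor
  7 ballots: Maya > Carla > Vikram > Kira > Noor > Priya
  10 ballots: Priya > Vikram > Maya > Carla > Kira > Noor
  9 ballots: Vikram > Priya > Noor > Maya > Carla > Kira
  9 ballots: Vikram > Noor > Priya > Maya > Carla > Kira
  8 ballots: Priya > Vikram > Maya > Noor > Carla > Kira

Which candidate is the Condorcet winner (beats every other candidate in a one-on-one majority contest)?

Vikram

Vikram vs Kira: 43–10
Vikram vs Priya: 35–18
Vikram vs Maya: 36–17
Vikram vs Carla: 36–17
Vikram vs Noor: 53–0
Vikram beats every other candidate.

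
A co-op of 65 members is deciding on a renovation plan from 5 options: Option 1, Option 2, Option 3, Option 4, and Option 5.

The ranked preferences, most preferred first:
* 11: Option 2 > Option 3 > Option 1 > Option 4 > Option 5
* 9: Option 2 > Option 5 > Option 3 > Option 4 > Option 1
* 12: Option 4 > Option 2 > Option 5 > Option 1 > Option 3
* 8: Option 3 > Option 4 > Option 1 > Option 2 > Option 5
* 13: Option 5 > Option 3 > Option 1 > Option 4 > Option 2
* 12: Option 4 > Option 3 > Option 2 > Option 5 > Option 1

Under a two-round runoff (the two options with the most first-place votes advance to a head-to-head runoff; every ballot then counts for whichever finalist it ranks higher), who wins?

Option 4

Round 1 first-place votes: Option 1 0, Option 2 20, Option 3 8, Option 4 24, Option 5 13. Option 4 and Option 2 advance.
Runoff: Option 4 is ranked above Option 2 on 45 ballots, Option 2 above Option 4 on 20.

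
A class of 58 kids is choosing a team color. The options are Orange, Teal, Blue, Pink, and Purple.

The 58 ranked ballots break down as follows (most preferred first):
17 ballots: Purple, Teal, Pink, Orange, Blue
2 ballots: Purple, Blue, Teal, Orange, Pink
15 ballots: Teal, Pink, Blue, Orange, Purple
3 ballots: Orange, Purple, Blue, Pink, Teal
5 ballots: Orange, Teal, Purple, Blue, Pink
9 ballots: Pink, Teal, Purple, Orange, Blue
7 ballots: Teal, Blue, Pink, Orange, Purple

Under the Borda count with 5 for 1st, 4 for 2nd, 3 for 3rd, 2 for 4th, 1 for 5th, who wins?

Teal

Orange: 17×2 + 2×2 + 15×2 + 3×5 + 5×5 + 9×2 + 7×2 = 140
Teal: 17×4 + 2×3 + 15×5 + 3×1 + 5×4 + 9×4 + 7×5 = 243
Blue: 17×1 + 2×4 + 15×3 + 3×3 + 5×2 + 9×1 + 7×4 = 126
Pink: 17×3 + 2×1 + 15×4 + 3×2 + 5×1 + 9×5 + 7×3 = 190
Purple: 17×5 + 2×5 + 15×1 + 3×4 + 5×3 + 9×3 + 7×1 = 171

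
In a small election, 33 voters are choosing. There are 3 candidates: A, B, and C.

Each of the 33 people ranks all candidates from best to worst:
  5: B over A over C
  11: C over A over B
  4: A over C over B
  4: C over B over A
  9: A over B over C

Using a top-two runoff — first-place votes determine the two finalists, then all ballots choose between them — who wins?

Round 1 first-place votes: A 13, B 5, C 15. C and A advance.
Runoff: C is ranked above A on 15 ballots, A above C on 18.

A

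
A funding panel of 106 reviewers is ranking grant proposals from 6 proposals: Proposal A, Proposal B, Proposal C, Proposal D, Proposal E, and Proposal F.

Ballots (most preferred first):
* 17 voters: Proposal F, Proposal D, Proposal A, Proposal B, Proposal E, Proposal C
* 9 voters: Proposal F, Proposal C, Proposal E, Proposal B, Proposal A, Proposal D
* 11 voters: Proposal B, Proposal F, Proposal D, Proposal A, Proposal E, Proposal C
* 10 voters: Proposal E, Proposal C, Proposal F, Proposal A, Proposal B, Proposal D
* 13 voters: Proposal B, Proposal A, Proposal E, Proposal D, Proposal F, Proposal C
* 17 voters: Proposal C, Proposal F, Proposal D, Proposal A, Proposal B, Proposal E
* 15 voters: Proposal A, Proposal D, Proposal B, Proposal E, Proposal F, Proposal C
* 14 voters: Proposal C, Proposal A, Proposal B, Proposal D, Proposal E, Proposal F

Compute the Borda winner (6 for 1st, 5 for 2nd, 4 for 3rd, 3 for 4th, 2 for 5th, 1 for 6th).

Proposal A: 17×4 + 9×2 + 11×3 + 10×3 + 13×5 + 17×3 + 15×6 + 14×5 = 425
Proposal B: 17×3 + 9×3 + 11×6 + 10×2 + 13×6 + 17×2 + 15×4 + 14×4 = 392
Proposal C: 17×1 + 9×5 + 11×1 + 10×5 + 13×1 + 17×6 + 15×1 + 14×6 = 337
Proposal D: 17×5 + 9×1 + 11×4 + 10×1 + 13×3 + 17×4 + 15×5 + 14×3 = 372
Proposal E: 17×2 + 9×4 + 11×2 + 10×6 + 13×4 + 17×1 + 15×3 + 14×2 = 294
Proposal F: 17×6 + 9×6 + 11×5 + 10×4 + 13×2 + 17×5 + 15×2 + 14×1 = 406

Proposal A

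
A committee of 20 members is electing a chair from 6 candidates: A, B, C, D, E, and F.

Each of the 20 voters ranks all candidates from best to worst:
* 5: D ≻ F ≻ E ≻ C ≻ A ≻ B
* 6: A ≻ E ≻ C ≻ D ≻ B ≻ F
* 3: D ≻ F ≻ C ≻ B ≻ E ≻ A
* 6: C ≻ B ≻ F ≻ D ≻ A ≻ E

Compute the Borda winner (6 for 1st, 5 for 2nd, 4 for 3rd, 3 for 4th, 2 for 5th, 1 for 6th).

A: 5×2 + 6×6 + 3×1 + 6×2 = 61
B: 5×1 + 6×2 + 3×3 + 6×5 = 56
C: 5×3 + 6×4 + 3×4 + 6×6 = 87
D: 5×6 + 6×3 + 3×6 + 6×3 = 84
E: 5×4 + 6×5 + 3×2 + 6×1 = 62
F: 5×5 + 6×1 + 3×5 + 6×4 = 70

C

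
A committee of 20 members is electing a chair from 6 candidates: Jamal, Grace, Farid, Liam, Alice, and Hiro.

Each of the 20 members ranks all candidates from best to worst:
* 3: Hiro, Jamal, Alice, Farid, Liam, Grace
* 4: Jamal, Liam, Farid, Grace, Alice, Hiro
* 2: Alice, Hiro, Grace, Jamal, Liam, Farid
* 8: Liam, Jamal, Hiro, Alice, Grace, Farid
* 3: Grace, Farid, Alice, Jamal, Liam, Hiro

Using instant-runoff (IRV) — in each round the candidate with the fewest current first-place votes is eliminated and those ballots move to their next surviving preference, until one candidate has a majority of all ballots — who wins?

Jamal

Round 1: Jamal 4, Grace 3, Farid 0, Liam 8, Alice 2, Hiro 3. Farid eliminated.
Round 2: Jamal 4, Grace 3, Liam 8, Alice 2, Hiro 3. Alice eliminated.
Round 3: Jamal 4, Grace 3, Liam 8, Hiro 5. Grace eliminated.
Round 4: Jamal 7, Liam 8, Hiro 5. Hiro eliminated.
Round 5: Jamal 12, Liam 8. Jamal has a majority (≥11).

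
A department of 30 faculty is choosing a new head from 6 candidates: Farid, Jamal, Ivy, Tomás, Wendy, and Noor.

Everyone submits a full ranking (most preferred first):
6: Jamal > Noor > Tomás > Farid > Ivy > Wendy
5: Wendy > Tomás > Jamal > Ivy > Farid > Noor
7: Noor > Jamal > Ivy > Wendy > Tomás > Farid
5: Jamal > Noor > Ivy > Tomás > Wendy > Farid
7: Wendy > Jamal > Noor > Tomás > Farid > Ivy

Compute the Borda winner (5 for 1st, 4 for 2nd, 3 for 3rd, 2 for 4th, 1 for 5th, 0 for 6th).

Farid: 6×2 + 5×1 + 7×0 + 5×0 + 7×1 = 24
Jamal: 6×5 + 5×3 + 7×4 + 5×5 + 7×4 = 126
Ivy: 6×1 + 5×2 + 7×3 + 5×3 + 7×0 = 52
Tomás: 6×3 + 5×4 + 7×1 + 5×2 + 7×2 = 69
Wendy: 6×0 + 5×5 + 7×2 + 5×1 + 7×5 = 79
Noor: 6×4 + 5×0 + 7×5 + 5×4 + 7×3 = 100

Jamal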